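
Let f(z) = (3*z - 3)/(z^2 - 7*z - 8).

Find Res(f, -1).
2/3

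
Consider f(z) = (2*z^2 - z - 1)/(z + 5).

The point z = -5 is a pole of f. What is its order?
1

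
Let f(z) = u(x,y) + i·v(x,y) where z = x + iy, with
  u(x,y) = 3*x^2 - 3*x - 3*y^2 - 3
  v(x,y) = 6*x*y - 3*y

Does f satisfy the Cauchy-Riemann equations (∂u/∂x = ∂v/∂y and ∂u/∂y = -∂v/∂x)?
∂u/∂x = 6*x - 3
∂v/∂y = 6*x - 3
∂u/∂y = -6*y
∂v/∂x = 6*y
∂u/∂x = ∂v/∂y and ∂u/∂y = -∂v/∂x hold identically; f is analytic.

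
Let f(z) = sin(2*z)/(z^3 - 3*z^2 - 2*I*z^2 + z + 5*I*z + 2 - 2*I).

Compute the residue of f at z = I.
Write f(z) = P(z)/Q(z) with P(z) = sin(2*z) and Q(z) = z^3 - 3*z^2 - 2*I*z^2 + z + 5*I*z + 2 - 2*I.
The denominator factors as Q(z) = (z - 2)*(z - I)*(z - 1 - I), so z = I is a simple zero of Q and P is analytic there; z = I is therefore a simple pole and
  Res(f, z₀) = P(z₀)/Q'(z₀).

Q'(z) = 3*z^2 - 6*z - 4*I*z + 1 + 5*I, so Q'(I) = 2 - I.
P(I) = I*sinh(2).

Res(f, I) = (I*sinh(2))/(2 - I) = (-1/5 + 2*I/5)*sinh(2)

Final answer: (-1/5 + 2*I/5)*sinh(2)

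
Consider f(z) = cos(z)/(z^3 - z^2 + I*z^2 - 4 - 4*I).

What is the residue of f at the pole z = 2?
(1/10 - I/20)*cos(2)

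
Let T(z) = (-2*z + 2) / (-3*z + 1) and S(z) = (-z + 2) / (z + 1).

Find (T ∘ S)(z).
(T ∘ S)(z) = T(S(z)) = ((-2)*S(z) + (2))/((-3)*S(z) + (1)). Multiply numerator and denominator by z + 1:
  numerator:   (-2)*(-z + 2) + (2)*(z + 1) = 4*z - 2
  denominator: (-3)*(-z + 2) + (1)*(z + 1) = 4*z - 5
(T ∘ S)(z) = (4*z - 2)/(4*z - 5)

Final answer: (4*z - 2)/(4*z - 5)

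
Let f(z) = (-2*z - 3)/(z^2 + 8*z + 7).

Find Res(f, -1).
Write f(z) = P(z)/Q(z) with P(z) = -2*z - 3 and Q(z) = z^2 + 8*z + 7.
The denominator factors as Q(z) = (z + 7)*(z + 1), so z = -1 is a simple zero of Q and P is analytic there; z = -1 is therefore a simple pole and
  Res(f, z₀) = P(z₀)/Q'(z₀).

Q'(z) = 2*z + 8, so Q'(-1) = 6.
P(-1) = -1.

Res(f, -1) = (-1)/(6) = -1/6

Final answer: -1/6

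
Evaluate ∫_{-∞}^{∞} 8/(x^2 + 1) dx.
Let f(z) = 8/(z^2 + 1). The denominator has no real zeros and deg Q - deg P = 2 ≥ 2, so the integral of f over the upper semicircle |z| = R tends to 0 as R → ∞. Closing the contour in the upper half-plane,
  ∫_{-∞}^{∞} f(x) dx = 2πi · Σ Res(f, z_k)  over the poles with Im z_k > 0.

Zeros of the denominator: z^2 + 1 = 0 gives z = ±I.
Upper half-plane: z = I (simple).

Each pole is a simple zero of Q(z) = z^2 + 1, so Res(f, z₀) = P(z₀)/Q'(z₀) with P(z) = 8, Q'(z) = 2*z:
  Res(f, I) = (8)/(2*I) = -4*I

∫_{-∞}^{∞} f(x) dx = 2πi · (-4*I) = 8*pi

Final answer: 8*pi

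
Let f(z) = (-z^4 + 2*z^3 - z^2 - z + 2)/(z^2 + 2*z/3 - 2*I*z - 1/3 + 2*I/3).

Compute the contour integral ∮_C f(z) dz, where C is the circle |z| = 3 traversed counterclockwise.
By the residue theorem, ∮_C f(z) dz = 2πi · (sum of the residues of f at the poles inside |z| = 3).

The denominator factors as (z + 1 - 2*I)*(z - 1/3), so the singularities of f are simple poles at z = -1 + 2*I, z = 1/3.
  |-1 + 2*I|² = 5 < 9 = 3², so this pole is inside the contour.
  |1/3|² = 1/9 < 9 = 3², so this pole is inside the contour.

With P(z) = -z^4 + 2*z^3 - z^2 - z + 2 and Q(z) = z^2 + 2*z/3 - 2*I*z - 1/3 + 2*I/3, each pole is simple, so Res(f, z₀) = P(z₀)/Q'(z₀) with Q'(z) = 2*z + 2/3 - 2*I.
  Res(f, -1 + 2*I) = P(-1 + 2*I)/Q'(-1 + 2*I) = (35 - 26*I)/(-4/3 + 2*I) = -222/13 - 159*I/26
  Res(f, 1/3) = P(1/3)/Q'(1/3) = (131/81)/(4/3 - 2*I) = 131/351 + 131*I/234

Sum of residues inside C: -451/27 - 50*I/9
∮_C f(z) dz = 2πi · (-451/27 - 50*I/9) = pi*(100/9 - 902*I/27)

Final answer: pi*(100/9 - 902*I/27)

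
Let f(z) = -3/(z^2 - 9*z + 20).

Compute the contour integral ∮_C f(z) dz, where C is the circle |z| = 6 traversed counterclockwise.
By the residue theorem, ∮_C f(z) dz = 2πi · (sum of the residues of f at the poles inside |z| = 6).

The denominator factors as (z - 5)*(z - 4), so the singularities of f are simple poles at z = 5, z = 4.
  |5|² = 25 < 36 = 6², so this pole is inside the contour.
  |4|² = 16 < 36 = 6², so this pole is inside the contour.

With P(z) = -3 and Q(z) = z^2 - 9*z + 20, each pole is simple, so Res(f, z₀) = P(z₀)/Q'(z₀) with Q'(z) = 2*z - 9.
  Res(f, 5) = P(5)/Q'(5) = (-3)/(1) = -3
  Res(f, 4) = P(4)/Q'(4) = (-3)/(-1) = 3

Sum of residues inside C: 0
∮_C f(z) dz = 2πi · (0) = 0

Final answer: 0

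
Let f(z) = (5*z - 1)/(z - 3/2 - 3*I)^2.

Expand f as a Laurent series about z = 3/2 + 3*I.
Put w = z - (3/2 + 3*I), i.e. z = w + 3/2 + 3*I. The denominator is w^2, so it suffices to rewrite the numerator in powers of w.

P(z) = 5*z - 1
P(w + 3/2 + 3*I) = 13/2 + 15*I + 5*w

Dividing each term by w^2:
  f = (13/2 + 15*I)/w^2 + 5/w

Substituting back w = z - 3/2 - 3*I:
  f(z) = (13/2 + 15*I)/(z - 3/2 - 3*I)^2 + 5/(z - 3/2 - 3*I)

The series is finite because the numerator is a polynomial; the negative powers form the principal part, and the coefficient of 1/(z - 3/2 - 3*I) gives Res(f, 3/2 + 3*I) = 5.

Final answer: (13/2 + 15*I)/(z - 3/2 - 3*I)^2 + 5/(z - 3/2 - 3*I)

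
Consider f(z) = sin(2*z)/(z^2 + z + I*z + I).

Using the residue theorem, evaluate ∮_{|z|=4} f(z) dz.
By the residue theorem, ∮_C f(z) dz = 2πi · (sum of the residues of f at the poles inside |z| = 4).

The denominator factors as (z + 1)*(z + I), so the singularities of f are simple poles at z = -1, z = -I.
  |-1|² = 1 < 16 = 4², so this pole is inside the contour.
  |-I|² = 1 < 16 = 4², so this pole is inside the contour.

With P(z) = sin(2*z) and Q(z) = z^2 + z + I*z + I, each pole is simple, so Res(f, z₀) = P(z₀)/Q'(z₀) with Q'(z) = 2*z + 1 + I.
  Res(f, -1) = P(-1)/Q'(-1) = (-sin(2))/(-1 + I) = (1/2 + I/2)*sin(2)
  Res(f, -I) = P(-I)/Q'(-I) = (-I*sinh(2))/(1 - I) = (1/2 - I/2)*sinh(2)

Sum of residues inside C: (1/2 - I/2)*sinh(2) + (1/2 + I/2)*sin(2)
∮_C f(z) dz = 2πi · ((1/2 - I/2)*sinh(2) + (1/2 + I/2)*sin(2)) = pi*(-1 + I)*sin(2) + pi*(1 + I)*sinh(2)

Final answer: pi*(-1 + I)*sin(2) + pi*(1 + I)*sinh(2)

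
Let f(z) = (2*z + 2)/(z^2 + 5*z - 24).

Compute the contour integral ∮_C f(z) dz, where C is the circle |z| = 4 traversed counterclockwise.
By the residue theorem, ∮_C f(z) dz = 2πi · (sum of the residues of f at the poles inside |z| = 4).

The denominator factors as (z - 3)*(z + 8), so the singularities of f are simple poles at z = 3, z = -8.
  |3|² = 9 < 16 = 4², so this pole is inside the contour.
  |-8|² = 64 > 16 = 4², so this pole is outside the contour.

With P(z) = 2*z + 2 and Q(z) = z^2 + 5*z - 24, each pole is simple, so Res(f, z₀) = P(z₀)/Q'(z₀) with Q'(z) = 2*z + 5.
  Res(f, 3) = P(3)/Q'(3) = (8)/(11) = 8/11

∮_C f(z) dz = 2πi · (8/11) = 16*I*pi/11

Final answer: 16*I*pi/11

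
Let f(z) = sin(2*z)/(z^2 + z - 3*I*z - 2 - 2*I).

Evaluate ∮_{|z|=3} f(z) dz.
By the residue theorem, ∮_C f(z) dz = 2πi · (sum of the residues of f at the poles inside |z| = 3).

The denominator factors as (z - 2*I)*(z + 1 - I), so the singularities of f are simple poles at z = 2*I, z = -1 + I.
  |2*I|² = 4 < 9 = 3², so this pole is inside the contour.
  |-1 + I|² = 2 < 9 = 3², so this pole is inside the contour.

With P(z) = sin(2*z) and Q(z) = z^2 + z - 3*I*z - 2 - 2*I, each pole is simple, so Res(f, z₀) = P(z₀)/Q'(z₀) with Q'(z) = 2*z + 1 - 3*I.
  Res(f, 2*I) = P(2*I)/Q'(2*I) = (I*sinh(4))/(1 + I) = (1/2 + I/2)*sinh(4)
  Res(f, -1 + I) = P(-1 + I)/Q'(-1 + I) = (-sin(2 - 2*I))/(-1 - I) = (1/2 - I/2)*sin(2 - 2*I)

Sum of residues inside C: (1/2 - I/2)*sin(2 - 2*I) + (1/2 + I/2)*sinh(4)
∮_C f(z) dz = 2πi · ((1/2 - I/2)*sin(2 - 2*I) + (1/2 + I/2)*sinh(4)) = pi*(1 + I)*sin(2 - 2*I) + pi*(-1 + I)*sinh(4)

Final answer: pi*(1 + I)*sin(2 - 2*I) + pi*(-1 + I)*sinh(4)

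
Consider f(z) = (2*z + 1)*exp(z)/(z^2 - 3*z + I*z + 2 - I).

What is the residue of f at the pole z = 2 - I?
(7/2 + 3*I/2)*exp(2 - I)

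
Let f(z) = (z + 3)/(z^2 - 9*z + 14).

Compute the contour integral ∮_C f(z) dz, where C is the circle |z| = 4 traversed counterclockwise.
By the residue theorem, ∮_C f(z) dz = 2πi · (sum of the residues of f at the poles inside |z| = 4).

The denominator factors as (z - 7)*(z - 2), so the singularities of f are simple poles at z = 7, z = 2.
  |7|² = 49 > 16 = 4², so this pole is outside the contour.
  |2|² = 4 < 16 = 4², so this pole is inside the contour.

With P(z) = z + 3 and Q(z) = z^2 - 9*z + 14, each pole is simple, so Res(f, z₀) = P(z₀)/Q'(z₀) with Q'(z) = 2*z - 9.
  Res(f, 2) = P(2)/Q'(2) = (5)/(-5) = -1

∮_C f(z) dz = 2πi · (-1) = -2*I*pi

Final answer: -2*I*pi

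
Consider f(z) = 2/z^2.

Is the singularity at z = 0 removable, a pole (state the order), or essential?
pole of order 2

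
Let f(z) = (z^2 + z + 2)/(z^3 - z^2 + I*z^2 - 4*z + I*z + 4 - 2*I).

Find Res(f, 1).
Write f(z) = P(z)/Q(z) with P(z) = z^2 + z + 2 and Q(z) = z^3 - z^2 + I*z^2 - 4*z + I*z + 4 - 2*I.
The denominator factors as Q(z) = (z + 2)*(z - 2 + I)*(z - 1), so z = 1 is a simple zero of Q and P is analytic there; z = 1 is therefore a simple pole and
  Res(f, z₀) = P(z₀)/Q'(z₀).

Q'(z) = 3*z^2 - 2*z + 2*I*z - 4 + I, so Q'(1) = -3 + 3*I.
P(1) = 4.

Res(f, 1) = (4)/(-3 + 3*I) = -2/3 - 2*I/3

Final answer: -2/3 - 2*I/3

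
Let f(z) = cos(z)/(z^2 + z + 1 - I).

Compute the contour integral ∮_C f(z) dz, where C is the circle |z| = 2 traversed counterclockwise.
By the residue theorem, ∮_C f(z) dz = 2πi · (sum of the residues of f at the poles inside |z| = 2).

The denominator factors as (z - I)*(z + 1 + I), so the singularities of f are simple poles at z = I, z = -1 - I.
  |I|² = 1 < 4 = 2², so this pole is inside the contour.
  |-1 - I|² = 2 < 4 = 2², so this pole is inside the contour.

With P(z) = cos(z) and Q(z) = z^2 + z + 1 - I, each pole is simple, so Res(f, z₀) = P(z₀)/Q'(z₀) with Q'(z) = 2*z + 1.
  Res(f, I) = P(I)/Q'(I) = (cosh(1))/(1 + 2*I) = (1/5 - 2*I/5)*cosh(1)
  Res(f, -1 - I) = P(-1 - I)/Q'(-1 - I) = (cos(1 + I))/(-1 - 2*I) = (-1/5 + 2*I/5)*cos(1 + I)

Sum of residues inside C: (1/5 - 2*I/5)*cosh(1) + (-1/5 + 2*I/5)*cos(1 + I)
∮_C f(z) dz = 2πi · ((1/5 - 2*I/5)*cosh(1) + (-1/5 + 2*I/5)*cos(1 + I)) = pi*(-4/5 - 2*I/5)*cos(1 + I) + pi*(4/5 + 2*I/5)*cosh(1)

Final answer: pi*(-4/5 - 2*I/5)*cos(1 + I) + pi*(4/5 + 2*I/5)*cosh(1)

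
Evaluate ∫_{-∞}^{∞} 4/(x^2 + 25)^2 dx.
Let f(z) = 4/(z^2 + 25)^2. The denominator has no real zeros and deg Q - deg P = 4 ≥ 2, so the integral of f over the upper semicircle |z| = R tends to 0 as R → ∞. Closing the contour in the upper half-plane,
  ∫_{-∞}^{∞} f(x) dx = 2πi · Σ Res(f, z_k)  over the poles with Im z_k > 0.

Zeros of the denominator: z^2 + 25 = 0 gives z = ±5*I.
Upper half-plane: z = 5*I (a pole of order 2).

Write f(z) = g(z)/(z - 5*I)^2 with g(z) = 4/(z + 5*I)^2. For a double pole, Res(f, z₀) = g'(z₀):
  g'(z) = -8/(z + 5*I)^3
  Res(f, 5*I) = g'(5*I) = -I/125

∫_{-∞}^{∞} f(x) dx = 2πi · (-I/125) = 2*pi/125

Final answer: 2*pi/125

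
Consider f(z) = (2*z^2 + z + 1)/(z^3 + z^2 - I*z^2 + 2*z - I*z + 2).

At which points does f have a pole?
The singularities of f are the zeros of the denominator. Factoring,
  z^3 + z^2 - I*z^2 + 2*z - I*z + 2 = (z + 1)*(z - 2*I)*(z + I)
so the candidates are z = -1, z = 2*I, z = -I.

Check the numerator P(z) = 2*z^2 + z + 1 at each one:
  P(-1) = 2 ≠ 0, so z = -1 is a (simple) pole.
  P(2*I) = -7 + 2*I ≠ 0, so z = 2*I is a (simple) pole.
  P(-I) = -1 - I ≠ 0, so z = -I is a (simple) pole.

Poles of f: {-1, -I, 2*I}

Final answer: {-1, -I, 2*I}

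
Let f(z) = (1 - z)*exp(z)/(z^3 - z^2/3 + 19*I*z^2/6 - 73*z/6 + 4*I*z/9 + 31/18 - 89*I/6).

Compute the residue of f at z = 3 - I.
Write f(z) = P(z)/Q(z) with P(z) = (1 - z)*exp(z) and Q(z) = z^3 - z^2/3 + 19*I*z^2/6 - 73*z/6 + 4*I*z/9 + 31/18 - 89*I/6.
The denominator factors as Q(z) = (z - 3 + I)*(z - 1/3 + 3*I/2)*(z + 3 + 2*I/3), so z = 3 - I is a simple zero of Q and P is analytic there; z = 3 - I is therefore a simple pole and
  Res(f, z₀) = P(z₀)/Q'(z₀).

Q'(z) = 3*z^2 - 2*z/3 + 19*I*z/3 - 73/6 + 4*I/9, so Q'(3 - I) = 97/6 + 19*I/9.
P(3 - I) = (-2 + I)*exp(3 - I).

Res(f, 3 - I) = ((-2 + I)*exp(3 - I))/(97/6 + 19*I/9) = (-9792/86125 + 6606*I/86125)*exp(3 - I)

Final answer: (-9792/86125 + 6606*I/86125)*exp(3 - I)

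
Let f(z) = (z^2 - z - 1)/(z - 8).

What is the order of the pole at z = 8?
Factor the denominator:
  z - 8 = (z - 8)

The numerator P(z) = z^2 - z - 1 has P(8) = 55 ≠ 0, so no factor of (z - 8) cancels.
Near z = 8 we can therefore write f(z) = g(z)/(z - 8) with g analytic at 8 and g(8) ≠ 0 (g is just the numerator).

Hence z = 8 is a pole of order 1.

Final answer: 1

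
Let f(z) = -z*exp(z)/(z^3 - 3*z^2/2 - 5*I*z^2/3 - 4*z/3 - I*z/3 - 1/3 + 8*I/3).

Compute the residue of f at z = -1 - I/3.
(423/3757 - 399*I/3757)*exp(-1 - I/3)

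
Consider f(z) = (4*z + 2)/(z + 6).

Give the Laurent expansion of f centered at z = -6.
Put w = z - (-6), i.e. z = w - 6. The denominator is w, so it suffices to rewrite the numerator in powers of w.

P(z) = 4*z + 2
P(w - 6) = -22 + 4*w

Dividing each term by w:
  f = -22/w + 4

Substituting back w = z + 6:
  f(z) = -22/(z + 6) + 4

The series is finite because the numerator is a polynomial; the negative powers form the principal part, and the coefficient of 1/(z + 6) gives Res(f, -6) = -22.

Final answer: -22/(z + 6) + 4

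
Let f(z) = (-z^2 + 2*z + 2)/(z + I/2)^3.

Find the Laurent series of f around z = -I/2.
Put w = z - (-I/2), i.e. z = w - I/2. The denominator is w^3, so it suffices to rewrite the numerator in powers of w.

P(z) = -z^2 + 2*z + 2
P(w - I/2) = 9/4 - I + (2 + I)*w - w^2

Dividing each term by w^3:
  f = (9/4 - I)/w^3 + (2 + I)/w^2 - 1/w

Substituting back w = z + I/2:
  f(z) = (9/4 - I)/(z + I/2)^3 + (2 + I)/(z + I/2)^2 - 1/(z + I/2)

The series is finite because the numerator is a polynomial; the negative powers form the principal part, and the coefficient of 1/(z + I/2) gives Res(f, -I/2) = -1.

Final answer: (9/4 - I)/(z + I/2)^3 + (2 + I)/(z + I/2)^2 - 1/(z + I/2)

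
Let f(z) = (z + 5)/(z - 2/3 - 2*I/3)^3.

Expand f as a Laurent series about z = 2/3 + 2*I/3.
(17/3 + 2*I/3)/(z - 2/3 - 2*I/3)^3 + 1/(z - 2/3 - 2*I/3)^2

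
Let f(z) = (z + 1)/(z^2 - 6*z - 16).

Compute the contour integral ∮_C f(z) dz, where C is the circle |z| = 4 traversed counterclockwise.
I*pi/5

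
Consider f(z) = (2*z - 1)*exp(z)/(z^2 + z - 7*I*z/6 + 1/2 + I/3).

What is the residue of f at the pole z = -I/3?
(8/157 - 90*I/157)*exp(-I/3)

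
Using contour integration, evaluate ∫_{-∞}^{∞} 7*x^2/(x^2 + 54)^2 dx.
7*sqrt(6)*pi/36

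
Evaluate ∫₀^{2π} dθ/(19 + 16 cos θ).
Let J = ∫₀^{2π} dθ/(19 + 16 cos θ).
Put z = e^{iθ}: then cos θ = (z + 1/z)/2, dθ = dz/(iz), and z runs once counterclockwise around |z| = 1:
  J = ∮_{|z|=1} 1/(19 + 16*(z + 1/z)/2) · dz/(iz) = (2/i) ∮_{|z|=1} dz/(16*z^2 + 38*z + 16).
The roots of 16*z^2 + 38*z + 16 are z = (-19 ± sqrt(19^2 - 16^2))/16, with sqrt(105) = sqrt(105); their product is 1, so only z₊ = -19/16 + sqrt(105)/16 lies inside the unit circle (z₋ = -19/16 - sqrt(105)/16 lies outside).
z₊ is a simple zero of q(z) = 16*z^2 + 38*z + 16, so Res(1/q, z₊) = 1/q'(z₊) with q'(z) = 32*z + 38; and q'(z₊) = 16*(z₊ - z₋) = 2*sqrt(105).
Therefore J = (2/i) · 2πi · 1/(2*sqrt(105)) = 2*pi/(sqrt(105)) = 2*sqrt(105)*pi/105

Final answer: 2*sqrt(105)*pi/105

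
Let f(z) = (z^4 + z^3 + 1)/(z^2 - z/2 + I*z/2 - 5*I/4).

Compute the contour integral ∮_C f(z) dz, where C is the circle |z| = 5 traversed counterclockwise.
By the residue theorem, ∮_C f(z) dz = 2πi · (sum of the residues of f at the poles inside |z| = 5).

The denominator factors as (z + 1/2 + I)*(z - 1 - I/2), so the singularities of f are simple poles at z = -1/2 - I, z = 1 + I/2.
  |-1/2 - I|² = 5/4 < 25 = 5², so this pole is inside the contour.
  |1 + I/2|² = 5/4 < 25 = 5², so this pole is inside the contour.

With P(z) = z^4 + z^3 + 1 and Q(z) = z^2 - z/2 + I*z/2 - 5*I/4, each pole is simple, so Res(f, z₀) = P(z₀)/Q'(z₀) with Q'(z) = 2*z - 1/2 + I/2.
  Res(f, -1/2 - I) = P(-1/2 - I)/Q'(-1/2 - I) = (31/16 - 5*I/4)/(-3/2 - 3*I/2) = -11/48 + 17*I/16
  Res(f, 1 + I/2) = P(1 + I/2)/Q'(1 + I/2) = (13/16 + 23*I/8)/(3/2 + 3*I/2) = 59/48 + 11*I/16

Sum of residues inside C: 1 + 7*I/4
∮_C f(z) dz = 2πi · (1 + 7*I/4) = pi*(-7/2 + 2*I)

Final answer: pi*(-7/2 + 2*I)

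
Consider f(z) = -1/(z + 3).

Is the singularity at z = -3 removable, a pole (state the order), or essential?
Write f(z) = g(z)/(z + 3) with g(z) = -1.
g is entire and g(-3) = -1 ≠ 0, so no factor of (z + 3) cancels: the Laurent expansion of f about z = -3 starts at the power -1, i.e. lim_{z→z₀} (z - z₀) f(z) = -1 is finite and nonzero.
So z = -3 is a pole of order 1.

Final answer: pole of order 1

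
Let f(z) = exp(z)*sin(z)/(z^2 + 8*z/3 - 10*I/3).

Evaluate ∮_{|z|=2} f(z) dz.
By the residue theorem, ∮_C f(z) dz = 2πi · (sum of the residues of f at the poles inside |z| = 2).

The denominator factors as (z + 3 + I)*(z - 1/3 - I), so the singularities of f are simple poles at z = -3 - I, z = 1/3 + I.
  |-3 - I|² = 10 > 4 = 2², so this pole is outside the contour.
  |1/3 + I|² = 10/9 < 4 = 2², so this pole is inside the contour.

With P(z) = exp(z)*sin(z) and Q(z) = z^2 + 8*z/3 - 10*I/3, each pole is simple, so Res(f, z₀) = P(z₀)/Q'(z₀) with Q'(z) = 2*z + 8/3.
  Res(f, 1/3 + I) = P(1/3 + I)/Q'(1/3 + I) = (exp(1/3 + I)*sin(1/3 + I))/(10/3 + 2*I) = (15/68 - 9*I/68)*exp(1/3 + I)*sin(1/3 + I)

∮_C f(z) dz = 2πi · ((15/68 - 9*I/68)*exp(1/3 + I)*sin(1/3 + I)) = pi*(9/34 + 15*I/34)*exp(1/3 + I)*sin(1/3 + I)

Final answer: pi*(9/34 + 15*I/34)*exp(1/3 + I)*sin(1/3 + I)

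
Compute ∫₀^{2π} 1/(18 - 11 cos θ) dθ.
Call the integral J. The integrand is 2π-periodic and we integrate over a full period, so shifting θ does not change the value (θ → θ + π flips the sign of the trig term). Hence
  J = ∫₀^{2π} dθ/(18 + 11 cos θ).
Put z = e^{iθ}: then cos θ = (z + 1/z)/2, dθ = dz/(iz), and z runs once counterclockwise around |z| = 1:
  J = ∮_{|z|=1} 1/(18 + 11*(z + 1/z)/2) · dz/(iz) = (2/i) ∮_{|z|=1} dz/(11*z^2 + 36*z + 11).
The roots of 11*z^2 + 36*z + 11 are z = (-18 ± sqrt(18^2 - 11^2))/11, with sqrt(203) = sqrt(203); their product is 1, so only z₊ = -18/11 + sqrt(203)/11 lies inside the unit circle (z₋ = -18/11 - sqrt(203)/11 lies outside).
z₊ is a simple zero of q(z) = 11*z^2 + 36*z + 11, so Res(1/q, z₊) = 1/q'(z₊) with q'(z) = 22*z + 36; and q'(z₊) = 11*(z₊ - z₋) = 2*sqrt(203).
Therefore J = (2/i) · 2πi · 1/(2*sqrt(203)) = 2*pi/(sqrt(203)) = 2*sqrt(203)*pi/203

Final answer: 2*sqrt(203)*pi/203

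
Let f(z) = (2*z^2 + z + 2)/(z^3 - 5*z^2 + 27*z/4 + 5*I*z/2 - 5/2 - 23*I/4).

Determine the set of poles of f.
The singularities of f are the zeros of the denominator. Factoring,
  z^3 - 5*z^2 + 27*z/4 + 5*I*z/2 - 5/2 - 23*I/4 = (z - 3 + I/2)*(z - 2 + I/2)*(z - I)
so the candidates are z = 3 - I/2, z = 2 - I/2, z = I.

Check the numerator P(z) = 2*z^2 + z + 2 at each one:
  P(3 - I/2) = 45/2 - 13*I/2 ≠ 0, so z = 3 - I/2 is a (simple) pole.
  P(2 - I/2) = 23/2 - 9*I/2 ≠ 0, so z = 2 - I/2 is a (simple) pole.
  P(I) = I ≠ 0, so z = I is a (simple) pole.

Poles of f: {I, 2 - I/2, 3 - I/2}

Final answer: {I, 2 - I/2, 3 - I/2}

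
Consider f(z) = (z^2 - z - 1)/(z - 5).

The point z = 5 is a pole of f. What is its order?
Factor the denominator:
  z - 5 = (z - 5)

The numerator P(z) = z^2 - z - 1 has P(5) = 19 ≠ 0, so no factor of (z - 5) cancels.
Near z = 5 we can therefore write f(z) = g(z)/(z - 5) with g analytic at 5 and g(5) ≠ 0 (g is just the numerator).

Hence z = 5 is a pole of order 1.

Final answer: 1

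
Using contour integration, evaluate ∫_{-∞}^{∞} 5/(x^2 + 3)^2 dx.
Let f(z) = 5/(z^2 + 3)^2. The denominator has no real zeros and deg Q - deg P = 4 ≥ 2, so the integral of f over the upper semicircle |z| = R tends to 0 as R → ∞. Closing the contour in the upper half-plane,
  ∫_{-∞}^{∞} f(x) dx = 2πi · Σ Res(f, z_k)  over the poles with Im z_k > 0.

Zeros of the denominator: z^2 + 3 = 0 gives z = ±sqrt(3)*I.
Upper half-plane: z = sqrt(3)*I (a pole of order 2).

Write f(z) = g(z)/(z - sqrt(3)*I)^2 with g(z) = 5/(z + sqrt(3)*I)^2. For a double pole, Res(f, z₀) = g'(z₀):
  g'(z) = -10/(z + sqrt(3)*I)^3
  Res(f, sqrt(3)*I) = g'(sqrt(3)*I) = -5*sqrt(3)*I/36

∫_{-∞}^{∞} f(x) dx = 2πi · (-5*sqrt(3)*I/36) = 5*sqrt(3)*pi/18

Final answer: 5*sqrt(3)*pi/18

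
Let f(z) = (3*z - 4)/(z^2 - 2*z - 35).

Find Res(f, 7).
Write f(z) = P(z)/Q(z) with P(z) = 3*z - 4 and Q(z) = z^2 - 2*z - 35.
The denominator factors as Q(z) = (z - 7)*(z + 5), so z = 7 is a simple zero of Q and P is analytic there; z = 7 is therefore a simple pole and
  Res(f, z₀) = P(z₀)/Q'(z₀).

Q'(z) = 2*z - 2, so Q'(7) = 12.
P(7) = 17.

Res(f, 7) = (17)/(12) = 17/12

Final answer: 17/12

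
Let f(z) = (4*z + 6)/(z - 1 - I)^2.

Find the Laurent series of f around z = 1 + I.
Put w = z - (1 + I), i.e. z = w + 1 + I. The denominator is w^2, so it suffices to rewrite the numerator in powers of w.

P(z) = 4*z + 6
P(w + 1 + I) = 10 + 4*I + 4*w

Dividing each term by w^2:
  f = (10 + 4*I)/w^2 + 4/w

Substituting back w = z - 1 - I:
  f(z) = (10 + 4*I)/(z - 1 - I)^2 + 4/(z - 1 - I)

The series is finite because the numerator is a polynomial; the negative powers form the principal part, and the coefficient of 1/(z - 1 - I) gives Res(f, 1 + I) = 4.

Final answer: (10 + 4*I)/(z - 1 - I)^2 + 4/(z - 1 - I)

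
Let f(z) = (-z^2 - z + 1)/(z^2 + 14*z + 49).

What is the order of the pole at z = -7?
Factor the denominator:
  z^2 + 14*z + 49 = (z + 7)^2

The numerator P(z) = -z^2 - z + 1 has P(-7) = -41 ≠ 0, so no factor of (z + 7) cancels.
Near z = -7 we can therefore write f(z) = g(z)/(z + 7)^2 with g analytic at -7 and g(-7) ≠ 0 (g is just the numerator).

Hence z = -7 is a pole of order 2.

Final answer: 2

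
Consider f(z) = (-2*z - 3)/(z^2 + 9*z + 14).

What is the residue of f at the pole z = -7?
-11/5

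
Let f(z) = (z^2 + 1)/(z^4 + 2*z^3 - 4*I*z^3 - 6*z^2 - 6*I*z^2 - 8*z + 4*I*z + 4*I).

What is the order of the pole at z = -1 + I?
Factor the denominator:
  z^4 + 2*z^3 - 4*I*z^3 - 6*z^2 - 6*I*z^2 - 8*z + 4*I*z + 4*I = (z + 1 - I)^3*(z - 1 - I)

The numerator P(z) = z^2 + 1 has P(-1 + I) = 1 - 2*I ≠ 0, so no factor of (z + 1 - I) cancels.
Near z = -1 + I we can therefore write f(z) = g(z)/(z + 1 - I)^3 with g analytic at -1 + I and g(-1 + I) ≠ 0 (g is the numerator divided by the remaining denominator factors).

Hence z = -1 + I is a pole of order 3.

Final answer: 3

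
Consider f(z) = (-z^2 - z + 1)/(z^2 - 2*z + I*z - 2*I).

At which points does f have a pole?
The singularities of f are the zeros of the denominator. Factoring,
  z^2 - 2*z + I*z - 2*I = (z - 2)*(z + I)
so the candidates are z = 2, z = -I.

Check the numerator P(z) = -z^2 - z + 1 at each one:
  P(2) = -5 ≠ 0, so z = 2 is a (simple) pole.
  P(-I) = 2 + I ≠ 0, so z = -I is a (simple) pole.

Poles of f: {-I, 2}

Final answer: {-I, 2}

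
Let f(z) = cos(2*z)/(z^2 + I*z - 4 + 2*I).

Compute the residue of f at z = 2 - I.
Write f(z) = P(z)/Q(z) with P(z) = cos(2*z) and Q(z) = z^2 + I*z - 4 + 2*I.
The denominator factors as Q(z) = (z - 2 + I)*(z + 2), so z = 2 - I is a simple zero of Q and P is analytic there; z = 2 - I is therefore a simple pole and
  Res(f, z₀) = P(z₀)/Q'(z₀).

Q'(z) = 2*z + I, so Q'(2 - I) = 4 - I.
P(2 - I) = cos(4 - 2*I).

Res(f, 2 - I) = (cos(4 - 2*I))/(4 - I) = (4/17 + I/17)*cos(4 - 2*I)

Final answer: (4/17 + I/17)*cos(4 - 2*I)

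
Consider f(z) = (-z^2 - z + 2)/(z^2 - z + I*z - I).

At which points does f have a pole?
The singularities of f are the zeros of the denominator. Factoring,
  z^2 - z + I*z - I = (z + I)*(z - 1)
so the candidates are z = -I, z = 1.

Check the numerator P(z) = -z^2 - z + 2 at each one:
  P(-I) = 3 + I ≠ 0, so z = -I is a (simple) pole.
  P(1) = 0, so the factor (z - 1) cancels and z = 1 is only a removable singularity, not a pole.

Poles of f: {-I}

Final answer: {-I}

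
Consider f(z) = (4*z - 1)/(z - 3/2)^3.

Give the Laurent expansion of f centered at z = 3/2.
Put w = z - (3/2), i.e. z = w + 3/2. The denominator is w^3, so it suffices to rewrite the numerator in powers of w.

P(z) = 4*z - 1
P(w + 3/2) = 5 + 4*w

Dividing each term by w^3:
  f = 5/w^3 + 4/w^2

Substituting back w = z - 3/2:
  f(z) = 5/(z - 3/2)^3 + 4/(z - 3/2)^2

The series is finite because the numerator is a polynomial; the negative powers form the principal part.

Final answer: 5/(z - 3/2)^3 + 4/(z - 3/2)^2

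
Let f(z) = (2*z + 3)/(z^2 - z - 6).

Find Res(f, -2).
1/5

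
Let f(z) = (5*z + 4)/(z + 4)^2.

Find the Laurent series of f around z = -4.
Put w = z - (-4), i.e. z = w - 4. The denominator is w^2, so it suffices to rewrite the numerator in powers of w.

P(z) = 5*z + 4
P(w - 4) = -16 + 5*w

Dividing each term by w^2:
  f = -16/w^2 + 5/w

Substituting back w = z + 4:
  f(z) = -16/(z + 4)^2 + 5/(z + 4)

The series is finite because the numerator is a polynomial; the negative powers form the principal part, and the coefficient of 1/(z + 4) gives Res(f, -4) = 5.

Final answer: -16/(z + 4)^2 + 5/(z + 4)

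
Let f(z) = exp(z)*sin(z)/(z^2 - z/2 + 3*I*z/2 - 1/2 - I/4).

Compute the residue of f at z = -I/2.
(-1 + I)*exp(-I/2)*sinh(1/2)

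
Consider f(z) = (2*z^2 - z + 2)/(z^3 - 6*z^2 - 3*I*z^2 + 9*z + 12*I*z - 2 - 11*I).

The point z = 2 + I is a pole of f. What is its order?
Factor the denominator:
  z^3 - 6*z^2 - 3*I*z^2 + 9*z + 12*I*z - 2 - 11*I = (z - 2 - I)^3

The numerator P(z) = 2*z^2 - z + 2 has P(2 + I) = 6 + 7*I ≠ 0, so no factor of (z - 2 - I) cancels.
Near z = 2 + I we can therefore write f(z) = g(z)/(z - 2 - I)^3 with g analytic at 2 + I and g(2 + I) ≠ 0 (g is just the numerator).

Hence z = 2 + I is a pole of order 3.

Final answer: 3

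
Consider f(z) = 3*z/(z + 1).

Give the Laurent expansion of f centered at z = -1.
Put w = z - (-1), i.e. z = w - 1. The denominator is w, so it suffices to rewrite the numerator in powers of w.

P(z) = 3*z
P(w - 1) = -3 + 3*w

Dividing each term by w:
  f = -3/w + 3

Substituting back w = z + 1:
  f(z) = -3/(z + 1) + 3

The series is finite because the numerator is a polynomial; the negative powers form the principal part, and the coefficient of 1/(z + 1) gives Res(f, -1) = -3.

Final answer: -3/(z + 1) + 3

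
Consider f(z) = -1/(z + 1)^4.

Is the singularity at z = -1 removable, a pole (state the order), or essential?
Write f(z) = g(z)/(z + 1)^4 with g(z) = -1.
g is entire and g(-1) = -1 ≠ 0, so no factor of (z + 1) cancels: the Laurent expansion of f about z = -1 starts at the power -4, i.e. lim_{z→z₀} (z - z₀)^4 f(z) = -1 is finite and nonzero.
So z = -1 is a pole of order 4.

Final answer: pole of order 4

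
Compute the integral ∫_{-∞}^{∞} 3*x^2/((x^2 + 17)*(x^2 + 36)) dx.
Let f(z) = 3*z^2/((z^2 + 17)*(z^2 + 36)). The denominator has no real zeros and deg Q - deg P = 2 ≥ 2, so the integral of f over the upper semicircle |z| = R tends to 0 as R → ∞. Closing the contour in the upper half-plane,
  ∫_{-∞}^{∞} f(x) dx = 2πi · Σ Res(f, z_k)  over the poles with Im z_k > 0.

Zeros of the denominator: z^2 + 17 = 0 gives z = ±sqrt(17)*I; z^2 + 36 = 0 gives z = ±6*I.
Upper half-plane: z = 6*I, z = sqrt(17)*I (simple).

Each pole is a simple zero of Q(z) = z^4 + 53*z^2 + 612, so Res(f, z₀) = P(z₀)/Q'(z₀) with P(z) = 3*z^2, Q'(z) = 4*z^3 + 106*z:
  Res(f, 6*I) = (-108)/(-228*I) = -9*I/19
  Res(f, sqrt(17)*I) = (-51)/(38*sqrt(17)*I) = 3*sqrt(17)*I/38

Sum of residues: 3*I*(-6 + sqrt(17))/38
∫_{-∞}^{∞} f(x) dx = 2πi · (3*I*(-6 + sqrt(17))/38) = 3*pi*(6 - sqrt(17))/19

Final answer: 3*pi*(6 - sqrt(17))/19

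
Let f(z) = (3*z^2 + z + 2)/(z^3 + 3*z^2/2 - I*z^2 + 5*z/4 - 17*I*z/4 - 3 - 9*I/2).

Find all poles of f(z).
The singularities of f are the zeros of the denominator. Factoring,
  z^3 + 3*z^2/2 - I*z^2 + 5*z/4 - 17*I*z/4 - 3 - 9*I/2 = (z - 1 - 3*I/2)*(z + 1 - I)*(z + 3/2 + 3*I/2)
so the candidates are z = 1 + 3*I/2, z = -1 + I, z = -3/2 - 3*I/2.

Check the numerator P(z) = 3*z^2 + z + 2 at each one:
  P(1 + 3*I/2) = -3/4 + 21*I/2 ≠ 0, so z = 1 + 3*I/2 is a (simple) pole.
  P(-1 + I) = 1 - 5*I ≠ 0, so z = -1 + I is a (simple) pole.
  P(-3/2 - 3*I/2) = 1/2 + 12*I ≠ 0, so z = -3/2 - 3*I/2 is a (simple) pole.

Poles of f: {-3/2 - 3*I/2, -1 + I, 1 + 3*I/2}

Final answer: {-3/2 - 3*I/2, -1 + I, 1 + 3*I/2}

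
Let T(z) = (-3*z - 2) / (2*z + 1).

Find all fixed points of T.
T(z) = z means -3*z - 2 = z*(2*z + 1), i.e.
  2*z^2 + 4*z + 2 = 0.
Discriminant: (4)^2 - 4*(2)*(2) = 0, so there is one repeated root.
  z = (-4 ± 0)/(2*(2))
Fixed points: {-1}

Final answer: {-1}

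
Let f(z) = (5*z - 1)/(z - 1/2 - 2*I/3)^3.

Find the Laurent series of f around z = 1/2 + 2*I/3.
Put w = z - (1/2 + 2*I/3), i.e. z = w + 1/2 + 2*I/3. The denominator is w^3, so it suffices to rewrite the numerator in powers of w.

P(z) = 5*z - 1
P(w + 1/2 + 2*I/3) = 3/2 + 10*I/3 + 5*w

Dividing each term by w^3:
  f = (3/2 + 10*I/3)/w^3 + 5/w^2

Substituting back w = z - 1/2 - 2*I/3:
  f(z) = (3/2 + 10*I/3)/(z - 1/2 - 2*I/3)^3 + 5/(z - 1/2 - 2*I/3)^2

The series is finite because the numerator is a polynomial; the negative powers form the principal part.

Final answer: (3/2 + 10*I/3)/(z - 1/2 - 2*I/3)^3 + 5/(z - 1/2 - 2*I/3)^2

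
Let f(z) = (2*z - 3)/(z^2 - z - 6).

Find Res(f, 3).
Write f(z) = P(z)/Q(z) with P(z) = 2*z - 3 and Q(z) = z^2 - z - 6.
The denominator factors as Q(z) = (z + 2)*(z - 3), so z = 3 is a simple zero of Q and P is analytic there; z = 3 is therefore a simple pole and
  Res(f, z₀) = P(z₀)/Q'(z₀).

Q'(z) = 2*z - 1, so Q'(3) = 5.
P(3) = 3.

Res(f, 3) = (3)/(5) = 3/5

Final answer: 3/5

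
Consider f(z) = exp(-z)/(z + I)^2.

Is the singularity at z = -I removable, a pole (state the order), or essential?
Write f(z) = g(z)/(z + I)^2 with g(z) = exp(-z).
g is entire and g(-I) = exp(I) ≠ 0, so no factor of (z + I) cancels: the Laurent expansion of f about z = -I starts at the power -2, i.e. lim_{z→z₀} (z - z₀)^2 f(z) = exp(I) is finite and nonzero.
So z = -I is a pole of order 2.

Final answer: pole of order 2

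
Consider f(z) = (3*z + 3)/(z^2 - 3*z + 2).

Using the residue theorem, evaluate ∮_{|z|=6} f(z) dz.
By the residue theorem, ∮_C f(z) dz = 2πi · (sum of the residues of f at the poles inside |z| = 6).

The denominator factors as (z - 2)*(z - 1), so the singularities of f are simple poles at z = 2, z = 1.
  |2|² = 4 < 36 = 6², so this pole is inside the contour.
  |1|² = 1 < 36 = 6², so this pole is inside the contour.

With P(z) = 3*z + 3 and Q(z) = z^2 - 3*z + 2, each pole is simple, so Res(f, z₀) = P(z₀)/Q'(z₀) with Q'(z) = 2*z - 3.
  Res(f, 2) = P(2)/Q'(2) = (9)/(1) = 9
  Res(f, 1) = P(1)/Q'(1) = (6)/(-1) = -6

Sum of residues inside C: 3
∮_C f(z) dz = 2πi · (3) = 6*I*pi

Final answer: 6*I*pi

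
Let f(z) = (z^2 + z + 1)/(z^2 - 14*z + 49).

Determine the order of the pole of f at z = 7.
Factor the denominator:
  z^2 - 14*z + 49 = (z - 7)^2

The numerator P(z) = z^2 + z + 1 has P(7) = 57 ≠ 0, so no factor of (z - 7) cancels.
Near z = 7 we can therefore write f(z) = g(z)/(z - 7)^2 with g analytic at 7 and g(7) ≠ 0 (g is just the numerator).

Hence z = 7 is a pole of order 2.

Final answer: 2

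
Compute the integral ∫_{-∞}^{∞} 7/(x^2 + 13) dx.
Let f(z) = 7/(z^2 + 13). The denominator has no real zeros and deg Q - deg P = 2 ≥ 2, so the integral of f over the upper semicircle |z| = R tends to 0 as R → ∞. Closing the contour in the upper half-plane,
  ∫_{-∞}^{∞} f(x) dx = 2πi · Σ Res(f, z_k)  over the poles with Im z_k > 0.

Zeros of the denominator: z^2 + 13 = 0 gives z = ±sqrt(13)*I.
Upper half-plane: z = sqrt(13)*I (simple).

Each pole is a simple zero of Q(z) = z^2 + 13, so Res(f, z₀) = P(z₀)/Q'(z₀) with P(z) = 7, Q'(z) = 2*z:
  Res(f, sqrt(13)*I) = (7)/(2*sqrt(13)*I) = -7*sqrt(13)*I/26

∫_{-∞}^{∞} f(x) dx = 2πi · (-7*sqrt(13)*I/26) = 7*sqrt(13)*pi/13

Final answer: 7*sqrt(13)*pi/13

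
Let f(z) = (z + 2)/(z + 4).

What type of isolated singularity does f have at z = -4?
Write f(z) = g(z)/(z + 4) with g(z) = z + 2.
g is entire and g(-4) = -2 ≠ 0, so no factor of (z + 4) cancels: the Laurent expansion of f about z = -4 starts at the power -1, i.e. lim_{z→z₀} (z - z₀) f(z) = -2 is finite and nonzero.
So z = -4 is a pole of order 1.

Final answer: pole of order 1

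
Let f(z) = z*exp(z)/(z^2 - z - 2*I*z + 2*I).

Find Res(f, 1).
Write f(z) = P(z)/Q(z) with P(z) = z*exp(z) and Q(z) = z^2 - z - 2*I*z + 2*I.
The denominator factors as Q(z) = (z - 2*I)*(z - 1), so z = 1 is a simple zero of Q and P is analytic there; z = 1 is therefore a simple pole and
  Res(f, z₀) = P(z₀)/Q'(z₀).

Q'(z) = 2*z - 1 - 2*I, so Q'(1) = 1 - 2*I.
P(1) = exp(1).

Res(f, 1) = (exp(1))/(1 - 2*I) = exp(1)*(1/5 + 2*I/5)

Final answer: exp(1)*(1/5 + 2*I/5)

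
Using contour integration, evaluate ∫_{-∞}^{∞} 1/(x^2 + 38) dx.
sqrt(38)*pi/38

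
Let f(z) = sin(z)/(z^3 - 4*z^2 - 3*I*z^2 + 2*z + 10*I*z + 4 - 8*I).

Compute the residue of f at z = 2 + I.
(1/5 - 2*I/5)*sin(2 + I)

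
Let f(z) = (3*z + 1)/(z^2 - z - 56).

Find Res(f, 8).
Write f(z) = P(z)/Q(z) with P(z) = 3*z + 1 and Q(z) = z^2 - z - 56.
The denominator factors as Q(z) = (z + 7)*(z - 8), so z = 8 is a simple zero of Q and P is analytic there; z = 8 is therefore a simple pole and
  Res(f, z₀) = P(z₀)/Q'(z₀).

Q'(z) = 2*z - 1, so Q'(8) = 15.
P(8) = 25.

Res(f, 8) = (25)/(15) = 5/3

Final answer: 5/3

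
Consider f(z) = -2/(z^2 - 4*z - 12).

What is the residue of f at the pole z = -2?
1/4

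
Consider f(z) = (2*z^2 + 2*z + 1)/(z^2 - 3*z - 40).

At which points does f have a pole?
The singularities of f are the zeros of the denominator. Factoring,
  z^2 - 3*z - 40 = (z + 5)*(z - 8)
so the candidates are z = -5, z = 8.

Check the numerator P(z) = 2*z^2 + 2*z + 1 at each one:
  P(-5) = 41 ≠ 0, so z = -5 is a (simple) pole.
  P(8) = 145 ≠ 0, so z = 8 is a (simple) pole.

Poles of f: {-5, 8}

Final answer: {-5, 8}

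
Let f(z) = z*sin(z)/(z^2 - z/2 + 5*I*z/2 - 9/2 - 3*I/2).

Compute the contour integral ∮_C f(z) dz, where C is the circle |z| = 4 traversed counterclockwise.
pi*(18/25 - 24*I/25)*sin(3/2 + 3*I/2) + pi*(18/25 + 26*I/25)*sin(2 - I)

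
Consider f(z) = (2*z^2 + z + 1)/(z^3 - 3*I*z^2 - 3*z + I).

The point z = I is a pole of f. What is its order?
Factor the denominator:
  z^3 - 3*I*z^2 - 3*z + I = (z - I)^3

The numerator P(z) = 2*z^2 + z + 1 has P(I) = -1 + I ≠ 0, so no factor of (z - I) cancels.
Near z = I we can therefore write f(z) = g(z)/(z - I)^3 with g analytic at I and g(I) ≠ 0 (g is just the numerator).

Hence z = I is a pole of order 3.

Final answer: 3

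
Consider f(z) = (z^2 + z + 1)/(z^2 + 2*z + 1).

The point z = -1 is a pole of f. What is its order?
2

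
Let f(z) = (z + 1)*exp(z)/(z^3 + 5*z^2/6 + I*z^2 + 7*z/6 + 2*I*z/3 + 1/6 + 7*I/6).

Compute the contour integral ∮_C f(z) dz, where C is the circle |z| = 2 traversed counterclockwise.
By the residue theorem, ∮_C f(z) dz = 2πi · (sum of the residues of f at the poles inside |z| = 2).

The denominator factors as (z + 1/3 - I)*(z + I)*(z + 1/2 + I), so the singularities of f are simple poles at z = -1/3 + I, z = -I, z = -1/2 - I.
  |-1/3 + I|² = 10/9 < 4 = 2², so this pole is inside the contour.
  |-I|² = 1 < 4 = 2², so this pole is inside the contour.
  |-1/2 - I|² = 5/4 < 4 = 2², so this pole is inside the contour.

With P(z) = (z + 1)*exp(z) and Q(z) = z^3 + 5*z^2/6 + I*z^2 + 7*z/6 + 2*I*z/3 + 1/6 + 7*I/6, each pole is simple, so Res(f, z₀) = P(z₀)/Q'(z₀) with Q'(z) = 3*z^2 + 5*z/3 + 2*I*z + 7/6 + 2*I/3.
  Res(f, -1/3 + I) = P(-1/3 + I)/Q'(-1/3 + I) = ((2/3 + I)*exp(-1/3 + I))/(-73/18 - I/3) = (-984/5365 - 1242*I/5365)*exp(-1/3 + I)
  Res(f, -I) = P(-I)/Q'(-I) = ((1 - I)*exp(-I))/(1/6 - I) = (42/37 + 30*I/37)*exp(-I)
  Res(f, -1/2 - I) = P(-1/2 - I)/Q'(-1/2 - I) = ((1/2 - I)*exp(-1/2 - I))/(1/12 + I) = (-138/145 - 84*I/145)*exp(-1/2 - I)

Sum of residues inside C: (42/37 + 30*I/37)*exp(-I) + (-984/5365 - 1242*I/5365)*exp(-1/3 + I) + (-138/145 - 84*I/145)*exp(-1/2 - I)
∮_C f(z) dz = 2πi · ((42/37 + 30*I/37)*exp(-I) + (-984/5365 - 1242*I/5365)*exp(-1/3 + I) + (-138/145 - 84*I/145)*exp(-1/2 - I)) = pi*(168/145 - 276*I/145)*exp(-1/2 - I) + pi*(2484/5365 - 1968*I/5365)*exp(-1/3 + I) + pi*(-60/37 + 84*I/37)*exp(-I)

Final answer: pi*(168/145 - 276*I/145)*exp(-1/2 - I) + pi*(2484/5365 - 1968*I/5365)*exp(-1/3 + I) + pi*(-60/37 + 84*I/37)*exp(-I)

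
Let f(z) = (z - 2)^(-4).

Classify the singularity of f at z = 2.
pole of order 4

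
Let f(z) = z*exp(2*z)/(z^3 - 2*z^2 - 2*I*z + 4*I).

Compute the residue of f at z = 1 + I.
Write f(z) = P(z)/Q(z) with P(z) = z*exp(2*z) and Q(z) = z^3 - 2*z^2 - 2*I*z + 4*I.
The denominator factors as Q(z) = (z - 2)*(z - 1 - I)*(z + 1 + I), so z = 1 + I is a simple zero of Q and P is analytic there; z = 1 + I is therefore a simple pole and
  Res(f, z₀) = P(z₀)/Q'(z₀).

Q'(z) = 3*z^2 - 4*z - 2*I, so Q'(1 + I) = -4.
P(1 + I) = (1 + I)*exp(2 + 2*I).

Res(f, 1 + I) = ((1 + I)*exp(2 + 2*I))/(-4) = (-1/4 - I/4)*exp(2 + 2*I)

Final answer: (-1/4 - I/4)*exp(2 + 2*I)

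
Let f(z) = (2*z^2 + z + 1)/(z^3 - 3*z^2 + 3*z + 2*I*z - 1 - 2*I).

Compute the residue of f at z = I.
-1/4 - I/4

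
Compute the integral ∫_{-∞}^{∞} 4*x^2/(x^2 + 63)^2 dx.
Let f(z) = 4*z^2/(z^2 + 63)^2. The denominator has no real zeros and deg Q - deg P = 2 ≥ 2, so the integral of f over the upper semicircle |z| = R tends to 0 as R → ∞. Closing the contour in the upper half-plane,
  ∫_{-∞}^{∞} f(x) dx = 2πi · Σ Res(f, z_k)  over the poles with Im z_k > 0.

Zeros of the denominator: z^2 + 63 = 0 gives z = ±3*sqrt(7)*I.
Upper half-plane: z = 3*sqrt(7)*I (a pole of order 2).

Write f(z) = g(z)/(z - 3*sqrt(7)*I)^2 with g(z) = 4*z^2/(z + 3*sqrt(7)*I)^2. For a double pole, Res(f, z₀) = g'(z₀):
  g'(z) = 24*sqrt(7)*I*z/(z + 3*sqrt(7)*I)^3
  Res(f, 3*sqrt(7)*I) = g'(3*sqrt(7)*I) = -sqrt(7)*I/21

∫_{-∞}^{∞} f(x) dx = 2πi · (-sqrt(7)*I/21) = 2*sqrt(7)*pi/21

Final answer: 2*sqrt(7)*pi/21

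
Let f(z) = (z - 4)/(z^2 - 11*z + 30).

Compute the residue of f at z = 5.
Write f(z) = P(z)/Q(z) with P(z) = z - 4 and Q(z) = z^2 - 11*z + 30.
The denominator factors as Q(z) = (z - 5)*(z - 6), so z = 5 is a simple zero of Q and P is analytic there; z = 5 is therefore a simple pole and
  Res(f, z₀) = P(z₀)/Q'(z₀).

Q'(z) = 2*z - 11, so Q'(5) = -1.
P(5) = 1.

Res(f, 5) = (1)/(-1) = -1

Final answer: -1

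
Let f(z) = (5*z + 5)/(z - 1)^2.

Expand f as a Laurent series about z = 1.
Put w = z - (1), i.e. z = w + 1. The denominator is w^2, so it suffices to rewrite the numerator in powers of w.

P(z) = 5*z + 5
P(w + 1) = 10 + 5*w

Dividing each term by w^2:
  f = 10/w^2 + 5/w

Substituting back w = z - 1:
  f(z) = 10/(z - 1)^2 + 5/(z - 1)

The series is finite because the numerator is a polynomial; the negative powers form the principal part, and the coefficient of 1/(z - 1) gives Res(f, 1) = 5.

Final answer: 10/(z - 1)^2 + 5/(z - 1)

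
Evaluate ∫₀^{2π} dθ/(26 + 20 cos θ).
sqrt(69)*pi/69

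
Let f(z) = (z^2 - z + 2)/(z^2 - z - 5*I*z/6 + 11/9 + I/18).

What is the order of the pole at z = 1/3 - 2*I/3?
1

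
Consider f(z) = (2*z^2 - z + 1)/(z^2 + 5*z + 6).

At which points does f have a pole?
The singularities of f are the zeros of the denominator. Factoring,
  z^2 + 5*z + 6 = (z + 2)*(z + 3)
so the candidates are z = -2, z = -3.

Check the numerator P(z) = 2*z^2 - z + 1 at each one:
  P(-2) = 11 ≠ 0, so z = -2 is a (simple) pole.
  P(-3) = 22 ≠ 0, so z = -3 is a (simple) pole.

Poles of f: {-3, -2}

Final answer: {-3, -2}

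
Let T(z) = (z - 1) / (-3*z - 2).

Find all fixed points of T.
T(z) = z means z - 1 = z*(-3*z - 2), i.e.
  -3*z^2 - 3*z + 1 = 0.
Discriminant: (-3)^2 - 4*(-3)*(1) = 21, so the roots are real.
  z = (3 ± sqrt(21))/(2*(-3))
Fixed points: {-sqrt(21)/6 - 1/2, -1/2 + sqrt(21)/6}

Final answer: {-sqrt(21)/6 - 1/2, -1/2 + sqrt(21)/6}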